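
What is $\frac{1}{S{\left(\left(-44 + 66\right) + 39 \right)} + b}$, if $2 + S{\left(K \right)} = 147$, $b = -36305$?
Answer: $- \frac{1}{36160} \approx -2.7655 \cdot 10^{-5}$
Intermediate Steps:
$S{\left(K \right)} = 145$ ($S{\left(K \right)} = -2 + 147 = 145$)
$\frac{1}{S{\left(\left(-44 + 66\right) + 39 \right)} + b} = \frac{1}{145 - 36305} = \frac{1}{-36160} = - \frac{1}{36160}$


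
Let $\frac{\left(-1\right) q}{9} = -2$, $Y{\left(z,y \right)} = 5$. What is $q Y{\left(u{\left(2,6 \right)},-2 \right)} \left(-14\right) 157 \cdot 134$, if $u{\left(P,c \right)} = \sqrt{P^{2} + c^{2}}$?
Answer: $-26507880$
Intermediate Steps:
$q = 18$ ($q = \left(-9\right) \left(-2\right) = 18$)
$q Y{\left(u{\left(2,6 \right)},-2 \right)} \left(-14\right) 157 \cdot 134 = 18 \cdot 5 \left(-14\right) 157 \cdot 134 = 90 \left(-14\right) 157 \cdot 134 = \left(-1260\right) 157 \cdot 134 = \left(-197820\right) 134 = -26507880$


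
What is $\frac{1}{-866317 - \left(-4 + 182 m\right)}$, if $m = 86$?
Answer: $- \frac{1}{881965} \approx -1.1338 \cdot 10^{-6}$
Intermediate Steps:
$\frac{1}{-866317 - \left(-4 + 182 m\right)} = \frac{1}{-866317 + \left(4 - 15652\right)} = \frac{1}{-866317 - 15648} = \frac{1}{-881965} = - \frac{1}{881965}$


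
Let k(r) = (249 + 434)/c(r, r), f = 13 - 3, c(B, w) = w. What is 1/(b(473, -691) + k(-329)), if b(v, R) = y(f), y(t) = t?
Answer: 329/2607 ≈ 0.12620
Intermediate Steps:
f = 10
b(v, R) = 10
k(r) = 683/r (k(r) = (249 + 434)/r = 683/r)
1/(b(473, -691) + k(-329)) = 1/(10 + 683/(-329)) = 1/(10 + 683*(-1/329)) = 1/(10 - 683/329) = 1/(2607/329) = 329/2607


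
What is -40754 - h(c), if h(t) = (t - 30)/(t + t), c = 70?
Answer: -285280/7 ≈ -40754.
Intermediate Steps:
h(t) = (-30 + t)/(2*t) (h(t) = (-30 + t)/((2*t)) = (-30 + t)*(1/(2*t)) = (-30 + t)/(2*t))
-40754 - h(c) = -40754 - (-30 + 70)/(2*70) = -40754 - 40/(2*70) = -40754 - 1*2/7 = -40754 - 2/7 = -285280/7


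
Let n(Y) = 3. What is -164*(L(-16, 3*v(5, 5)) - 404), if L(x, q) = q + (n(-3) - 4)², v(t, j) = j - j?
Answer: 66092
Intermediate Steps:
v(t, j) = 0
L(x, q) = 1 + q (L(x, q) = q + (3 - 4)² = q + (-1)² = q + 1 = 1 + q)
-164*(L(-16, 3*v(5, 5)) - 404) = -164*((1 + 3*0) - 404) = -164*((1 + 0) - 404) = -164*(1 - 404) = -164*(-403) = 66092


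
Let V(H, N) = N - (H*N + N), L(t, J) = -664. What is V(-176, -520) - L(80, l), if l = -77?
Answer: -90856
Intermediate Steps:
V(H, N) = -H*N (V(H, N) = N - (N + H*N) = N + (-N - H*N) = -H*N)
V(-176, -520) - L(80, l) = -1*(-176)*(-520) - 1*(-664) = -91520 + 664 = -90856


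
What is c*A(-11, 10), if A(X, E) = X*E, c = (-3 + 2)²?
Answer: -110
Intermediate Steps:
c = 1 (c = (-1)² = 1)
A(X, E) = E*X
c*A(-11, 10) = 1*(10*(-11)) = 1*(-110) = -110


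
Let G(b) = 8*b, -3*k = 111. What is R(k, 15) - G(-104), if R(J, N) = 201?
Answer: 1033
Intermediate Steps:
k = -37 (k = -⅓*111 = -37)
R(k, 15) - G(-104) = 201 - 8*(-104) = 201 - 1*(-832) = 201 + 832 = 1033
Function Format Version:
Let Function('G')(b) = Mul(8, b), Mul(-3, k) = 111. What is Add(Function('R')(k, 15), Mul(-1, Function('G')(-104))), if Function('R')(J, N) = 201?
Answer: 1033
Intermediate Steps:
k = -37 (k = Mul(Rational(-1, 3), 111) = -37)
Add(Function('R')(k, 15), Mul(-1, Function('G')(-104))) = Add(201, Mul(-1, Mul(8, -104))) = Add(201, Mul(-1, -832)) = Add(201, 832) = 1033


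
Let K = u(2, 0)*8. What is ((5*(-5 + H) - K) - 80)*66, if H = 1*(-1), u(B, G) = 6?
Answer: -10428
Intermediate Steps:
H = -1
K = 48 (K = 6*8 = 48)
((5*(-5 + H) - K) - 80)*66 = ((5*(-5 - 1) - 1*48) - 80)*66 = ((5*(-6) - 48) - 80)*66 = ((-30 - 48) - 80)*66 = (-78 - 80)*66 = -158*66 = -10428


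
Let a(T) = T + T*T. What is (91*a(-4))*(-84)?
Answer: -91728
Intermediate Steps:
a(T) = T + T²
(91*a(-4))*(-84) = (91*(-4*(1 - 4)))*(-84) = (91*(-4*(-3)))*(-84) = (91*12)*(-84) = 1092*(-84) = -91728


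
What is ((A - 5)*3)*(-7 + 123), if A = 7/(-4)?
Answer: -2349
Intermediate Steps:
A = -7/4 (A = 7*(-¼) = -7/4 ≈ -1.7500)
((A - 5)*3)*(-7 + 123) = ((-7/4 - 5)*3)*(-7 + 123) = -27/4*3*116 = -81/4*116 = -2349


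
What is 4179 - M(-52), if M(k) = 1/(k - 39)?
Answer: 380290/91 ≈ 4179.0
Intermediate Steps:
M(k) = 1/(-39 + k)
4179 - M(-52) = 4179 - 1/(-39 - 52) = 4179 - 1/(-91) = 4179 - 1*(-1/91) = 4179 + 1/91 = 380290/91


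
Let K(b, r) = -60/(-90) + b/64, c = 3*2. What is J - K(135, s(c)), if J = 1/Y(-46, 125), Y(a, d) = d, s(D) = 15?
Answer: -66433/24000 ≈ -2.7680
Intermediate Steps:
c = 6
K(b, r) = ⅔ + b/64 (K(b, r) = -60*(-1/90) + b*(1/64) = ⅔ + b/64)
J = 1/125 ≈ 0.0080000
J - K(135, s(c)) = 1/125 - (⅔ + (1/64)*135) = 1/125 - (⅔ + 135/64) = 1/125 - 1*533/192 = 1/125 - 533/192 = -66433/24000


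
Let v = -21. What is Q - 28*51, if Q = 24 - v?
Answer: -1383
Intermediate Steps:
Q = 45 (Q = 24 - 1*(-21) = 24 + 21 = 45)
Q - 28*51 = 45 - 28*51 = 45 - 1428 = -1383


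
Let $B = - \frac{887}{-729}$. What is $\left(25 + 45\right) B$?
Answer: $\frac{62090}{729} \approx 85.172$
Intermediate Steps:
$B = \frac{887}{729}$ ($B = \left(-887\right) \left(- \frac{1}{729}\right) = \frac{887}{729} \approx 1.2167$)
$\left(25 + 45\right) B = \left(25 + 45\right) \frac{887}{729} = 70 \cdot \frac{887}{729} = \frac{62090}{729}$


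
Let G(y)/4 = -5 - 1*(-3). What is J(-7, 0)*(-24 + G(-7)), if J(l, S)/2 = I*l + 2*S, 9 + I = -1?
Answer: -4480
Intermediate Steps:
I = -10 (I = -9 - 1 = -10)
G(y) = -8 (G(y) = 4*(-5 - 1*(-3)) = 4*(-5 + 3) = 4*(-2) = -8)
J(l, S) = -20*l + 4*S (J(l, S) = 2*(-10*l + 2*S) = -20*l + 4*S)
J(-7, 0)*(-24 + G(-7)) = (-20*(-7) + 4*0)*(-24 - 8) = (140 + 0)*(-32) = 140*(-32) = -4480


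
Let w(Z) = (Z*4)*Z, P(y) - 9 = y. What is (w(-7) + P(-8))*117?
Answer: 23049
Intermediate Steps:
P(y) = 9 + y
w(Z) = 4*Z² (w(Z) = (4*Z)*Z = 4*Z²)
(w(-7) + P(-8))*117 = (4*(-7)² + (9 - 8))*117 = (4*49 + 1)*117 = (196 + 1)*117 = 197*117 = 23049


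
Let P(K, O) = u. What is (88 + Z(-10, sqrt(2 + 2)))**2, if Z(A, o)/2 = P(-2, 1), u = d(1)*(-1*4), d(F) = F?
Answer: 6400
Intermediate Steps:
u = -4 (u = 1*(-1*4) = 1*(-4) = -4)
P(K, O) = -4
Z(A, o) = -8 (Z(A, o) = 2*(-4) = -8)
(88 + Z(-10, sqrt(2 + 2)))**2 = (88 - 8)**2 = 80**2 = 6400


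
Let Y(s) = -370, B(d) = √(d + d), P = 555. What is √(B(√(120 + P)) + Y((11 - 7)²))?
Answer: √(-370 + 3^(¾)*√10) ≈ 19.047*I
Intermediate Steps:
B(d) = √2*√d (B(d) = √(2*d) = √2*√d)
√(B(√(120 + P)) + Y((11 - 7)²)) = √(√2*√(√(120 + 555)) - 370) = √(√2*√(√675) - 370) = √(√2*√(15*√3) - 370) = √(√2*(3^(¾)*√5) - 370) = √(3^(¾)*√10 - 370) = √(-370 + 3^(¾)*√10)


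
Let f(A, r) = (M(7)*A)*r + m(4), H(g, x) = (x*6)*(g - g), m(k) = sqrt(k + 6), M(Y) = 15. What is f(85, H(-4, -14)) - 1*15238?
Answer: -15238 + sqrt(10) ≈ -15235.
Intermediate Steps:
m(k) = sqrt(6 + k)
H(g, x) = 0 (H(g, x) = (6*x)*0 = 0)
f(A, r) = sqrt(10) + 15*A*r (f(A, r) = (15*A)*r + sqrt(6 + 4) = 15*A*r + sqrt(10) = sqrt(10) + 15*A*r)
f(85, H(-4, -14)) - 1*15238 = (sqrt(10) + 15*85*0) - 1*15238 = (sqrt(10) + 0) - 15238 = sqrt(10) - 15238 = -15238 + sqrt(10)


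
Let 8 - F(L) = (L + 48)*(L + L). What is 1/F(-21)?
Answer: 1/1142 ≈ 0.00087566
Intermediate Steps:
F(L) = 8 - 2*L*(48 + L) (F(L) = 8 - (L + 48)*(L + L) = 8 - (48 + L)*2*L = 8 - 2*L*(48 + L))
1/F(-21) = 1/(8 - 96*(-21) - 2*(-21)²) = 1/(8 + 2016 - 2*441) = 1/(8 + 2016 - 882) = 1/1142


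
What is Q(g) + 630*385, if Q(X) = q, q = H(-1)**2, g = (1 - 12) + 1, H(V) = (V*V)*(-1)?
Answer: 242551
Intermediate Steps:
H(V) = -V**2 (H(V) = V**2*(-1) = -V**2)
g = -10 (g = -11 + 1 = -10)
q = 1 (q = (-1*(-1)**2)**2 = (-1*1)**2 = (-1)**2 = 1)
Q(X) = 1
Q(g) + 630*385 = 1 + 630*385 = 1 + 242550 = 242551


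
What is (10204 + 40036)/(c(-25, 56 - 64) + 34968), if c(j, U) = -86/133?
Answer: 3340960/2325329 ≈ 1.4368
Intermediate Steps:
c(j, U) = -86/133 (c(j, U) = -86*1/133 = -86/133)
(10204 + 40036)/(c(-25, 56 - 64) + 34968) = (10204 + 40036)/(-86/133 + 34968) = 50240/(4650658/133) = 50240*(133/4650658) = 3340960/2325329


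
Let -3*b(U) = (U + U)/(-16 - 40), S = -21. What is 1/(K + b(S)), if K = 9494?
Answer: 4/37975 ≈ 0.00010533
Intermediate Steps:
b(U) = U/84 (b(U) = -(U + U)/(3*(-16 - 40)) = -2*U/(3*(-56)) = -2*U*(-1)/(3*56) = -(-1)*U/84 = U/84)
1/(K + b(S)) = 1/(9494 + (1/84)*(-21)) = 1/(9494 - ¼) = 1/(37975/4) = 4/37975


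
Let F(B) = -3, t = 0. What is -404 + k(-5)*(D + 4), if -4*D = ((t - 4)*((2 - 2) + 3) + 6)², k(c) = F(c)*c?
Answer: -479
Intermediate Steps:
k(c) = -3*c
D = -9 (D = -((0 - 4)*((2 - 2) + 3) + 6)²/4 = -(-4*(0 + 3) + 6)²/4 = -(-4*3 + 6)²/4 = -(-12 + 6)²/4 = -¼*(-6)² = -¼*36 = -9)
-404 + k(-5)*(D + 4) = -404 + (-3*(-5))*(-9 + 4) = -404 + 15*(-5) = -404 - 75 = -479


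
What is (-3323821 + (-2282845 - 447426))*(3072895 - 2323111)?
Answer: -4539261316128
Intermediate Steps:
(-3323821 + (-2282845 - 447426))*(3072895 - 2323111) = (-3323821 - 2730271)*749784 = -6054092*749784 = -4539261316128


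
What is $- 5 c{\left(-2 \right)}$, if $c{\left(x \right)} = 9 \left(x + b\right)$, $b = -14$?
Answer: $720$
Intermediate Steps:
$c{\left(x \right)} = -126 + 9 x$ ($c{\left(x \right)} = 9 \left(x - 14\right) = 9 \left(-14 + x\right) = -126 + 9 x$)
$- 5 c{\left(-2 \right)} = - 5 \left(-126 + 9 \left(-2\right)\right) = - 5 \left(-126 - 18\right) = \left(-5\right) \left(-144\right) = 720$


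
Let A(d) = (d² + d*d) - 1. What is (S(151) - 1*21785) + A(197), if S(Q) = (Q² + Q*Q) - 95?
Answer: 101339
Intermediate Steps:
S(Q) = -95 + 2*Q² (S(Q) = (Q² + Q²) - 95 = 2*Q² - 95 = -95 + 2*Q²)
A(d) = -1 + 2*d² (A(d) = (d² + d²) - 1 = 2*d² - 1 = -1 + 2*d²)
(S(151) - 1*21785) + A(197) = ((-95 + 2*151²) - 1*21785) + (-1 + 2*197²) = ((-95 + 2*22801) - 21785) + (-1 + 2*38809) = ((-95 + 45602) - 21785) + (-1 + 77618) = (45507 - 21785) + 77617 = 23722 + 77617 = 101339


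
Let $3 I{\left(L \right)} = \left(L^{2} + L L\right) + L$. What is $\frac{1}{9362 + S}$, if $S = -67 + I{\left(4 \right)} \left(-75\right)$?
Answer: $\frac{1}{8395} \approx 0.00011912$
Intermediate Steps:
$I{\left(L \right)} = \frac{L}{3} + \frac{2 L^{2}}{3}$ ($I{\left(L \right)} = \frac{\left(L^{2} + L L\right) + L}{3} = \frac{\left(L^{2} + L^{2}\right) + L}{3} = \frac{2 L^{2} + L}{3} = \frac{L + 2 L^{2}}{3} = \frac{L}{3} + \frac{2 L^{2}}{3}$)
$S = -967$ ($S = -67 + \frac{1}{3} \cdot 4 \left(1 + 2 \cdot 4\right) \left(-75\right) = -67 + \frac{1}{3} \cdot 4 \left(1 + 8\right) \left(-75\right) = -67 + \frac{1}{3} \cdot 4 \cdot 9 \left(-75\right) = -67 + 12 \left(-75\right) = -67 - 900 = -967$)
$\frac{1}{9362 + S} = \frac{1}{9362 - 967} = \frac{1}{8395}$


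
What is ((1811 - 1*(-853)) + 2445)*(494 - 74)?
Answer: 2145780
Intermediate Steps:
((1811 - 1*(-853)) + 2445)*(494 - 74) = ((1811 + 853) + 2445)*420 = (2664 + 2445)*420 = 5109*420 = 2145780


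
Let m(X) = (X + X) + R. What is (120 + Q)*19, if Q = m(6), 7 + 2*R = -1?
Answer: 2432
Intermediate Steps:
R = -4 (R = -7/2 + (1/2)*(-1) = -7/2 - 1/2 = -4)
m(X) = -4 + 2*X (m(X) = (X + X) - 4 = 2*X - 4 = -4 + 2*X)
Q = 8 (Q = -4 + 2*6 = -4 + 12 = 8)
(120 + Q)*19 = (120 + 8)*19 = 128*19 = 2432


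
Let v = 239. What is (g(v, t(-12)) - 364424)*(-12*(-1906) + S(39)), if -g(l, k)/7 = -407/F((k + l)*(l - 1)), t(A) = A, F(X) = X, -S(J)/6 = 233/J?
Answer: -417491847150875/50167 ≈ -8.3220e+9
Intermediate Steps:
S(J) = -1398/J
g(l, k) = 2849/((-1 + l)*(k + l)) (g(l, k) = -(-2849)/((k + l)*(l - 1)) = -(-2849)/((k + l)*(-1 + l)) = -(-2849)/((-1 + l)*(k + l)) = 2849/((-1 + l)*(k + l)))
(g(v, t(-12)) - 364424)*(-12*(-1906) + S(39)) = (2849/(239² - 1*(-12) - 1*239 - 12*239) - 364424)*(-12*(-1906) - 1398/39) = (2849/(57121 + 12 - 239 - 2868) - 364424)*(22872 - 1398*1/39) = (2849/54026 - 364424)*(22872 - 466/13) = (2849*(1/54026) - 364424)*(296870/13) = (407/7718 - 364424)*(296870/13) = -2812624025/7718*296870/13 = -417491847150875/50167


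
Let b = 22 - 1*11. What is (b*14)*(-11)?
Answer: -1694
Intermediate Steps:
b = 11 (b = 22 - 11 = 11)
(b*14)*(-11) = (11*14)*(-11) = 154*(-11) = -1694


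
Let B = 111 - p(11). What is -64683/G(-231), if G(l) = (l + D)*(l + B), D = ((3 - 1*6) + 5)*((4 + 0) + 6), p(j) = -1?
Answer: -64683/25109 ≈ -2.5761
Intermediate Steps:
D = 20 (D = ((3 - 6) + 5)*(4 + 6) = (-3 + 5)*10 = 2*10 = 20)
B = 112 (B = 111 - 1*(-1) = 111 + 1 = 112)
G(l) = (20 + l)*(112 + l) (G(l) = (l + 20)*(l + 112) = (20 + l)*(112 + l))
-64683/G(-231) = -64683/(2240 + (-231)² + 132*(-231)) = -64683/(2240 + 53361 - 30492) = -64683/25109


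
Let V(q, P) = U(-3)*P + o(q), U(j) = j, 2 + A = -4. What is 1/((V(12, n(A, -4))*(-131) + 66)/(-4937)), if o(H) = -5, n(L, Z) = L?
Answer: 4937/1637 ≈ 3.0159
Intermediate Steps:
A = -6 (A = -2 - 4 = -6)
V(q, P) = -5 - 3*P (V(q, P) = -3*P - 5 = -5 - 3*P)
1/((V(12, n(A, -4))*(-131) + 66)/(-4937)) = 1/(((-5 - 3*(-6))*(-131) + 66)/(-4937)) = 1/(((-5 + 18)*(-131) + 66)*(-1/4937)) = 1/((13*(-131) + 66)*(-1/4937)) = 1/((-1703 + 66)*(-1/4937)) = 1/(-1637*(-1/4937)) = 1/(1637/4937) = 4937/1637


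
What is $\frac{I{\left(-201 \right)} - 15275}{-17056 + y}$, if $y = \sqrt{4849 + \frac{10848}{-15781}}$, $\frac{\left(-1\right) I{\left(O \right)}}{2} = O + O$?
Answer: $\frac{3895025010656}{4590729001995} + \frac{14471 \sqrt{1207423578601}}{4590729001995} \approx 0.85192$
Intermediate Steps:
$I{\left(O \right)} = - 4 O$ ($I{\left(O \right)} = - 2 \left(O + O\right) = - 2 \cdot 2 O = - 4 O$)
$y = \frac{\sqrt{1207423578601}}{15781}$ ($y = \sqrt{4849 + 10848 \left(- \frac{1}{15781}\right)} = \sqrt{4849 - \frac{10848}{15781}} = \sqrt{\frac{76511221}{15781}} = \frac{\sqrt{1207423578601}}{15781} \approx 69.63$)
$\frac{I{\left(-201 \right)} - 15275}{-17056 + y} = \frac{\left(-4\right) \left(-201\right) - 15275}{-17056 + \frac{\sqrt{1207423578601}}{15781}} = \frac{804 - 15275}{-17056 + \frac{\sqrt{1207423578601}}{15781}} = - \frac{14471}{-17056 + \frac{\sqrt{1207423578601}}{15781}}$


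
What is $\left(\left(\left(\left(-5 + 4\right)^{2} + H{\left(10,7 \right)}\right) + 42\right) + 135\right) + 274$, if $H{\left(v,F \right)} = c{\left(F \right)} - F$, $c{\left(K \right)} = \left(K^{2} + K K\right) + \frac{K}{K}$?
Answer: $544$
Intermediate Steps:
$c{\left(K \right)} = 1 + 2 K^{2}$ ($c{\left(K \right)} = \left(K^{2} + K^{2}\right) + 1 = 2 K^{2} + 1 = 1 + 2 K^{2}$)
$H{\left(v,F \right)} = 1 - F + 2 F^{2}$ ($H{\left(v,F \right)} = \left(1 + 2 F^{2}\right) - F = 1 - F + 2 F^{2}$)
$\left(\left(\left(\left(-5 + 4\right)^{2} + H{\left(10,7 \right)}\right) + 42\right) + 135\right) + 274 = \left(\left(\left(\left(-5 + 4\right)^{2} + \left(1 - 7 + 2 \cdot 7^{2}\right)\right) + 42\right) + 135\right) + 274 = \left(\left(\left(\left(-1\right)^{2} + \left(1 - 7 + 2 \cdot 49\right)\right) + 42\right) + 135\right) + 274 = \left(\left(\left(1 + \left(1 - 7 + 98\right)\right) + 42\right) + 135\right) + 274 = \left(\left(\left(1 + 92\right) + 42\right) + 135\right) + 274 = \left(\left(93 + 42\right) + 135\right) + 274 = \left(135 + 135\right) + 274 = 270 + 274 = 544$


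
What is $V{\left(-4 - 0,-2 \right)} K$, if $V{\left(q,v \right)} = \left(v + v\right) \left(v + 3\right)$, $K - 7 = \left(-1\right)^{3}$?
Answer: $-24$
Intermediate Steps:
$K = 6$ ($K = 7 + \left(-1\right)^{3} = 7 - 1 = 6$)
$V{\left(q,v \right)} = 2 v \left(3 + v\right)$
$V{\left(-4 - 0,-2 \right)} K = 2 \left(-2\right) \left(3 - 2\right) 6 = 2 \left(-2\right) 1 \cdot 6 = \left(-4\right) 6 = -24$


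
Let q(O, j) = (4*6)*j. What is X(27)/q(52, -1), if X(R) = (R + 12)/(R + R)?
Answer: -13/432 ≈ -0.030093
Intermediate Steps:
q(O, j) = 24*j
X(R) = (12 + R)/(2*R) (X(R) = (12 + R)/((2*R)) = (12 + R)*(1/(2*R)) = (12 + R)/(2*R))
X(27)/q(52, -1) = ((1/2)*(12 + 27)/27)/((24*(-1))) = ((1/2)*(1/27)*39)/(-24) = (13/18)*(-1/24) = -13/432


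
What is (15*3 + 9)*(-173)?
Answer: -9342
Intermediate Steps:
(15*3 + 9)*(-173) = (45 + 9)*(-173) = 54*(-173) = -9342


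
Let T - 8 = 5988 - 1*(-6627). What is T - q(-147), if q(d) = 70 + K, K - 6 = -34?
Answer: 12581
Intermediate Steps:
K = -28 (K = 6 - 34 = -28)
q(d) = 42 (q(d) = 70 - 28 = 42)
T = 12623 (T = 8 + (5988 - 1*(-6627)) = 8 + (5988 + 6627) = 8 + 12615 = 12623)
T - q(-147) = 12623 - 1*42 = 12623 - 42 = 12581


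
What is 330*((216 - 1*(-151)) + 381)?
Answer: 246840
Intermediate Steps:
330*((216 - 1*(-151)) + 381) = 330*((216 + 151) + 381) = 330*(367 + 381) = 330*748 = 246840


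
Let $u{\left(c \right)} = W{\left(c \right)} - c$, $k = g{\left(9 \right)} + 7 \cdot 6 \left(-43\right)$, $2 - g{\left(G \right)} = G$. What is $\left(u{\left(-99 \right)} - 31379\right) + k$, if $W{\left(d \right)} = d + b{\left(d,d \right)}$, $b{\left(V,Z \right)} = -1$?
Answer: $-33193$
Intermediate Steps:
$g{\left(G \right)} = 2 - G$
$k = -1813$ ($k = \left(2 - 9\right) + 7 \cdot 6 \left(-43\right) = \left(2 - 9\right) + 42 \left(-43\right) = -7 - 1806 = -1813$)
$W{\left(d \right)} = -1 + d$ ($W{\left(d \right)} = d - 1 = -1 + d$)
$u{\left(c \right)} = -1$ ($u{\left(c \right)} = \left(-1 + c\right) - c = -1$)
$\left(u{\left(-99 \right)} - 31379\right) + k = \left(-1 - 31379\right) - 1813 = -31380 - 1813 = -33193$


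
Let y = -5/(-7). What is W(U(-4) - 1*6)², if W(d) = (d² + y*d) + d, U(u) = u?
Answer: 336400/49 ≈ 6865.3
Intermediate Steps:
y = 5/7 (y = -5*(-⅐) = 5/7 ≈ 0.71429)
W(d) = d² + 12*d/7 (W(d) = (d² + 5*d/7) + d = d² + 12*d/7)
W(U(-4) - 1*6)² = ((-4 - 1*6)*(12 + 7*(-4 - 1*6))/7)² = ((-4 - 6)*(12 + 7*(-4 - 6))/7)² = ((⅐)*(-10)*(12 + 7*(-10)))² = ((⅐)*(-10)*(12 - 70))² = ((⅐)*(-10)*(-58))² = (580/7)² = 336400/49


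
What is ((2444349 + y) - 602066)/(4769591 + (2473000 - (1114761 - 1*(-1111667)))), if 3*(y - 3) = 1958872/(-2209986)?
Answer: 6107138422558/16628475005577 ≈ 0.36727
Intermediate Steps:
y = 8965501/3314979 (y = 3 + (1958872/(-2209986))/3 = 3 + (1958872*(-1/2209986))/3 = 3 + (⅓)*(-979436/1104993) = 3 - 979436/3314979 = 8965501/3314979 ≈ 2.7045)
((2444349 + y) - 602066)/(4769591 + (2473000 - (1114761 - 1*(-1111667)))) = ((2444349 + 8965501/3314979) - 602066)/(4769591 + (2473000 - (1114761 - 1*(-1111667)))) = (8102974569172/3314979 - 602066)/(4769591 + (2473000 - (1114761 + 1111667))) = 6107138422558/(3314979*(4769591 + (2473000 - 1*2226428))) = 6107138422558/(3314979*(4769591 + (2473000 - 2226428))) = 6107138422558/(3314979*(4769591 + 246572)) = (6107138422558/3314979)/5016163 = (6107138422558/3314979)*(1/5016163) = 6107138422558/16628475005577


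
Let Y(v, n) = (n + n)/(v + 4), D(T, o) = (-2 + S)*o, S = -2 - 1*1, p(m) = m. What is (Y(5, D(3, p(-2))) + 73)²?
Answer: 458329/81 ≈ 5658.4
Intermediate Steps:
S = -3 (S = -2 - 1 = -3)
D(T, o) = -5*o (D(T, o) = (-2 - 3)*o = -5*o)
Y(v, n) = 2*n/(4 + v) (Y(v, n) = (2*n)/(4 + v) = 2*n/(4 + v))
(Y(5, D(3, p(-2))) + 73)² = (2*(-5*(-2))/(4 + 5) + 73)² = (2*10/9 + 73)² = (2*10*(⅑) + 73)² = (20/9 + 73)² = (677/9)² = 458329/81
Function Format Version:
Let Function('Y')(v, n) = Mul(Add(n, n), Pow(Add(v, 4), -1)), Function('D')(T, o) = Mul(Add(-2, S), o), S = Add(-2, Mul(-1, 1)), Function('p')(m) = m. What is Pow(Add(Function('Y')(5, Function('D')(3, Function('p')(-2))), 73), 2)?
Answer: Rational(458329, 81) ≈ 5658.4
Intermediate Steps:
S = -3 (S = Add(-2, -1) = -3)
Function('D')(T, o) = Mul(-5, o) (Function('D')(T, o) = Mul(Add(-2, -3), o) = Mul(-5, o))
Function('Y')(v, n) = Mul(2, n, Pow(Add(4, v), -1)) (Function('Y')(v, n) = Mul(Mul(2, n), Pow(Add(4, v), -1)) = Mul(2, n, Pow(Add(4, v), -1)))
Pow(Add(Function('Y')(5, Function('D')(3, Function('p')(-2))), 73), 2) = Pow(Add(Mul(2, Mul(-5, -2), Pow(Add(4, 5), -1)), 73), 2) = Pow(Add(Mul(2, 10, Pow(9, -1)), 73), 2) = Pow(Add(Mul(2, 10, Rational(1, 9)), 73), 2) = Pow(Add(Rational(20, 9), 73), 2) = Pow(Rational(677, 9), 2) = Rational(458329, 81)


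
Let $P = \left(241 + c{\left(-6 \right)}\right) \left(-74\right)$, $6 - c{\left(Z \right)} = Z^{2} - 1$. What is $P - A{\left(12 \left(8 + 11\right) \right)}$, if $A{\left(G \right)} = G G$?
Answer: $-67672$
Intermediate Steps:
$A{\left(G \right)} = G^{2}$
$c{\left(Z \right)} = 7 - Z^{2}$ ($c{\left(Z \right)} = 6 - \left(Z^{2} - 1\right) = 6 - \left(-1 + Z^{2}\right) = 7 - Z^{2}$)
$P = -15688$ ($P = \left(241 + \left(7 - \left(-6\right)^{2}\right)\right) \left(-74\right) = \left(241 + \left(7 - 36\right)\right) \left(-74\right) = \left(241 - 29\right) \left(-74\right) = 212 \left(-74\right) = -15688$)
$P - A{\left(12 \left(8 + 11\right) \right)} = -15688 - \left(12 \left(8 + 11\right)\right)^{2} = -15688 - \left(12 \cdot 19\right)^{2} = -15688 - 228^{2} = -15688 - 51984 = -67672$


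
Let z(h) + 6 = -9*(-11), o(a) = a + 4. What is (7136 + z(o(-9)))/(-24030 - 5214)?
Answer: -7229/29244 ≈ -0.24720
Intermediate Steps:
o(a) = 4 + a
z(h) = 93 (z(h) = -6 - 9*(-11) = -6 + 99 = 93)
(7136 + z(o(-9)))/(-24030 - 5214) = (7136 + 93)/(-24030 - 5214) = 7229/(-29244) = 7229*(-1/29244) = -7229/29244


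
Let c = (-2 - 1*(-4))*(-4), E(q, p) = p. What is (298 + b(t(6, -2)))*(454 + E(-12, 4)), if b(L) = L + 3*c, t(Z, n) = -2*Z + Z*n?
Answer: 114500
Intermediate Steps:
c = -8 (c = (-2 + 4)*(-4) = 2*(-4) = -8)
b(L) = -24 + L (b(L) = L + 3*(-8) = L - 24 = -24 + L)
(298 + b(t(6, -2)))*(454 + E(-12, 4)) = (298 + (-24 + 6*(-2 - 2)))*(454 + 4) = (298 + (-24 + 6*(-4)))*458 = (298 + (-24 - 24))*458 = (298 - 48)*458 = 250*458 = 114500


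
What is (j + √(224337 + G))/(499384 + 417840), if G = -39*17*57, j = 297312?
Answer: 37164/114653 + √186546/917224 ≈ 0.32461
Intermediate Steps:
G = -37791 (G = -663*57 = -37791)
(j + √(224337 + G))/(499384 + 417840) = (297312 + √(224337 - 37791))/(499384 + 417840) = (297312 + √186546)/917224 = (297312 + √186546)*(1/917224) = 37164/114653 + √186546/917224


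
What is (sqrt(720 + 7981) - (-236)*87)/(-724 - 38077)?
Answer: -20532/38801 - sqrt(8701)/38801 ≈ -0.53157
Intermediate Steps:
(sqrt(720 + 7981) - (-236)*87)/(-724 - 38077) = (sqrt(8701) - 59*(-348))/(-38801) = (sqrt(8701) + 20532)*(-1/38801) = (20532 + sqrt(8701))*(-1/38801) = -20532/38801 - sqrt(8701)/38801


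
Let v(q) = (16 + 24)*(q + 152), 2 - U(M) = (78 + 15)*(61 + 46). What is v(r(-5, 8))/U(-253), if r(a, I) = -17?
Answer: -5400/9949 ≈ -0.54277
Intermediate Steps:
U(M) = -9949 (U(M) = 2 - (78 + 15)*(61 + 46) = 2 - 93*107 = 2 - 1*9951 = 2 - 9951 = -9949)
v(q) = 6080 + 40*q (v(q) = 40*(152 + q) = 6080 + 40*q)
v(r(-5, 8))/U(-253) = (6080 + 40*(-17))/(-9949) = (6080 - 680)*(-1/9949) = 5400*(-1/9949) = -5400/9949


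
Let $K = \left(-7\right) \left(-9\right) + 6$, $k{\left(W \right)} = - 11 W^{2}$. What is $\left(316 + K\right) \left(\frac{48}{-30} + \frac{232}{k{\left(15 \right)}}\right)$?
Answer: $- \frac{29344}{45} \approx -652.09$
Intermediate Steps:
$K = 69$ ($K = 63 + 6 = 69$)
$\left(316 + K\right) \left(\frac{48}{-30} + \frac{232}{k{\left(15 \right)}}\right) = \left(316 + 69\right) \left(\frac{48}{-30} + \frac{232}{\left(-11\right) 15^{2}}\right) = 385 \left(48 \left(- \frac{1}{30}\right) + \frac{232}{\left(-11\right) 225}\right) = 385 \left(- \frac{8}{5} + \frac{232}{-2475}\right) = 385 \left(- \frac{8}{5} + 232 \left(- \frac{1}{2475}\right)\right) = 385 \left(- \frac{8}{5} - \frac{232}{2475}\right) = 385 \left(- \frac{4192}{2475}\right) = - \frac{29344}{45}$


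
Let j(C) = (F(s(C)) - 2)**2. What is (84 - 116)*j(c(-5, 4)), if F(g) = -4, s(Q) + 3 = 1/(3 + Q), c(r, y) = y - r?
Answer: -1152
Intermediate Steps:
s(Q) = -3 + 1/(3 + Q)
j(C) = 36 (j(C) = (-4 - 2)**2 = (-6)**2 = 36)
(84 - 116)*j(c(-5, 4)) = (84 - 116)*36 = -32*36 = -1152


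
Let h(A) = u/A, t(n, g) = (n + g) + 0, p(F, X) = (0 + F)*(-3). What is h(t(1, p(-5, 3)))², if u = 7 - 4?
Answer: 9/256 ≈ 0.035156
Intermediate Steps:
p(F, X) = -3*F (p(F, X) = F*(-3) = -3*F)
t(n, g) = g + n (t(n, g) = (g + n) + 0 = g + n)
u = 3
h(A) = 3/A
h(t(1, p(-5, 3)))² = (3/(-3*(-5) + 1))² = (3/(15 + 1))² = (3/16)² = 9/256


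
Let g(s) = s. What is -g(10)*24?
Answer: -240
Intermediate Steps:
-g(10)*24 = -10*24 = -1*240 = -240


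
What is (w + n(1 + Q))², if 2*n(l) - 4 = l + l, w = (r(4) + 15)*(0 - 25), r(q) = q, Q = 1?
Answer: 221841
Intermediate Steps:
w = -475 (w = (4 + 15)*(0 - 25) = 19*(-25) = -475)
n(l) = 2 + l (n(l) = 2 + (l + l)/2 = 2 + (2*l)/2 = 2 + l)
(w + n(1 + Q))² = (-475 + (2 + (1 + 1)))² = (-475 + (2 + 2))² = (-475 + 4)² = (-471)² = 221841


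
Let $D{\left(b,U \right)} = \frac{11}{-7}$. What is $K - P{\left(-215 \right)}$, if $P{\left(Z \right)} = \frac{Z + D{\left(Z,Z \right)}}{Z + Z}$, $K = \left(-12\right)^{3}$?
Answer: $- \frac{2601398}{1505} \approx -1728.5$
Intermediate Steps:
$K = -1728$
$D{\left(b,U \right)} = - \frac{11}{7}$ ($D{\left(b,U \right)} = 11 \left(- \frac{1}{7}\right) = - \frac{11}{7}$)
$P{\left(Z \right)} = \frac{- \frac{11}{7} + Z}{2 Z}$ ($P{\left(Z \right)} = \frac{Z - \frac{11}{7}}{Z + Z} = \frac{- \frac{11}{7} + Z}{2 Z}$)
$K - P{\left(-215 \right)} = -1728 - \frac{-11 + 7 \left(-215\right)}{14 \left(-215\right)} = -1728 - \frac{1}{14} \left(- \frac{1}{215}\right) \left(-11 - 1505\right) = -1728 - \frac{1}{14} \left(- \frac{1}{215}\right) \left(-1516\right) = -1728 - \frac{758}{1505} = - \frac{2601398}{1505}$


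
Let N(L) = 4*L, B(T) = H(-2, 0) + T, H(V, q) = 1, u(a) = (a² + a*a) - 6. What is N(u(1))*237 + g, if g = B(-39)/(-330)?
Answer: -625661/165 ≈ -3791.9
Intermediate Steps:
u(a) = -6 + 2*a² (u(a) = (a² + a²) - 6 = 2*a² - 6 = -6 + 2*a²)
B(T) = 1 + T
g = 19/165 (g = (1 - 39)/(-330) = -38*(-1/330) = 19/165 ≈ 0.11515)
N(u(1))*237 + g = (4*(-6 + 2*1²))*237 + 19/165 = (4*(-6 + 2*1))*237 + 19/165 = (4*(-6 + 2))*237 + 19/165 = (4*(-4))*237 + 19/165 = -16*237 + 19/165 = -3792 + 19/165 = -625661/165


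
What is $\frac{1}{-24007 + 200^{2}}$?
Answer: $\frac{1}{15993} \approx 6.2527 \cdot 10^{-5}$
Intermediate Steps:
$\frac{1}{-24007 + 200^{2}} = \frac{1}{-24007 + 40000} = \frac{1}{15993}$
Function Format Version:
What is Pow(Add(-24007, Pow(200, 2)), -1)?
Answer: Rational(1, 15993) ≈ 6.2527e-5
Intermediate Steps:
Pow(Add(-24007, Pow(200, 2)), -1) = Pow(Add(-24007, 40000), -1) = Pow(15993, -1) = Rational(1, 15993)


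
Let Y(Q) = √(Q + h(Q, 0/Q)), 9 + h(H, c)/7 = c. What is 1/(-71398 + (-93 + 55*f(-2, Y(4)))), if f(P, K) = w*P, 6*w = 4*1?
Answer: -3/214693 ≈ -1.3973e-5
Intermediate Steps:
h(H, c) = -63 + 7*c
Y(Q) = √(-63 + Q) (Y(Q) = √(Q + (-63 + 7*(0/Q))) = √(Q + (-63 + 7*0)) = √(Q + (-63 + 0)) = √(Q - 63) = √(-63 + Q))
w = ⅔ (w = (4*1)/6 = (⅙)*4 = ⅔ ≈ 0.66667)
f(P, K) = 2*P/3
1/(-71398 + (-93 + 55*f(-2, Y(4)))) = 1/(-71398 + (-93 + 55*((⅔)*(-2)))) = 1/(-71398 + (-93 + 55*(-4/3))) = 1/(-71398 + (-93 - 220/3)) = 1/(-71398 - 499/3) = 1/(-214693/3) = -3/214693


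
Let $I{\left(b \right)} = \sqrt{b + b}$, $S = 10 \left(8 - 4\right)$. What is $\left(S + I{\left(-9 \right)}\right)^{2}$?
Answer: $1582 + 240 i \sqrt{2} \approx 1582.0 + 339.41 i$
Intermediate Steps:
$S = 40$ ($S = 10 \left(8 - 4\right) = 10 \cdot 4 = 40$)
$I{\left(b \right)} = \sqrt{2} \sqrt{b}$ ($I{\left(b \right)} = \sqrt{2 b} = \sqrt{2} \sqrt{b}$)
$\left(S + I{\left(-9 \right)}\right)^{2} = \left(40 + \sqrt{2} \sqrt{-9}\right)^{2} = \left(40 + \sqrt{2} \cdot 3 i\right)^{2} = \left(40 + 3 i \sqrt{2}\right)^{2}$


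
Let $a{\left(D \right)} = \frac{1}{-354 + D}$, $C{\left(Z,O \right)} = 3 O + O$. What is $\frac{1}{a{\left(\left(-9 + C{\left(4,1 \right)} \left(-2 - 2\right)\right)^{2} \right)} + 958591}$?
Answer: $\frac{271}{259778162} \approx 1.0432 \cdot 10^{-6}$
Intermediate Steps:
$C{\left(Z,O \right)} = 4 O$
$\frac{1}{a{\left(\left(-9 + C{\left(4,1 \right)} \left(-2 - 2\right)\right)^{2} \right)} + 958591} = \frac{1}{\frac{1}{-354 + \left(-9 + 4 \cdot 1 \left(-2 - 2\right)\right)^{2}} + 958591} = \frac{1}{\frac{1}{-354 + \left(-9 + 4 \left(-4\right)\right)^{2}} + 958591} = \frac{1}{\frac{1}{-354 + \left(-9 - 16\right)^{2}} + 958591} = \frac{1}{\frac{1}{-354 + \left(-25\right)^{2}} + 958591} = \frac{1}{\frac{1}{-354 + 625} + 958591} = \frac{1}{\frac{1}{271} + 958591} = \frac{1}{\frac{259778162}{271}} = \frac{271}{259778162}$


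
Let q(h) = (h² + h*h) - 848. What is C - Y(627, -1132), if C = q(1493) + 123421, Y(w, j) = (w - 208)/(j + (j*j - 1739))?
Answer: 5856630648644/1278553 ≈ 4.5807e+6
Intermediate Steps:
q(h) = -848 + 2*h² (q(h) = (h² + h²) - 848 = 2*h² - 848 = -848 + 2*h²)
Y(w, j) = (-208 + w)/(-1739 + j + j²) (Y(w, j) = (-208 + w)/(j + (j² - 1739)) = (-208 + w)/(j + (-1739 + j²)) = (-208 + w)/(-1739 + j + j²))
C = 4580671 (C = (-848 + 2*1493²) + 123421 = (-848 + 2*2229049) + 123421 = (-848 + 4458098) + 123421 = 4457250 + 123421 = 4580671)
C - Y(627, -1132) = 4580671 - (-208 + 627)/(-1739 - 1132 + (-1132)²) = 4580671 - 419/(-1739 - 1132 + 1281424) = 4580671 - 419/1278553 = 5856630648644/1278553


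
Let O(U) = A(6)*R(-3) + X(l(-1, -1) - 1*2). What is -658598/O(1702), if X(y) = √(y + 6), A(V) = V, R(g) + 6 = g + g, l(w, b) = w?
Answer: 15806352/1727 + 658598*√3/5181 ≈ 9372.7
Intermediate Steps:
R(g) = -6 + 2*g (R(g) = -6 + (g + g) = -6 + 2*g)
X(y) = √(6 + y)
O(U) = -72 + √3 (O(U) = 6*(-6 + 2*(-3)) + √(6 + (-1 - 1*2)) = 6*(-6 - 6) + √(6 + (-1 - 2)) = 6*(-12) + √(6 - 3) = -72 + √3)
-658598/O(1702) = -658598/(-72 + √3)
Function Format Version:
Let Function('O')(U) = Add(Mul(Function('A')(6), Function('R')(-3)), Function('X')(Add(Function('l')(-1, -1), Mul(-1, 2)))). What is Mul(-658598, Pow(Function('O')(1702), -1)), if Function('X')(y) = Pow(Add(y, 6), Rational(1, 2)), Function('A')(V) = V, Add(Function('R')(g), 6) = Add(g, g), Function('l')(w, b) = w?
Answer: Add(Rational(15806352, 1727), Mul(Rational(658598, 5181), Pow(3, Rational(1, 2)))) ≈ 9372.7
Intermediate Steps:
Function('R')(g) = Add(-6, Mul(2, g)) (Function('R')(g) = Add(-6, Add(g, g)) = Add(-6, Mul(2, g)))
Function('X')(y) = Pow(Add(6, y), Rational(1, 2))
Function('O')(U) = Add(-72, Pow(3, Rational(1, 2))) (Function('O')(U) = Add(Mul(6, Add(-6, Mul(2, -3))), Pow(Add(6, Add(-1, Mul(-1, 2))), Rational(1, 2))) = Add(Mul(6, Add(-6, -6)), Pow(Add(6, Add(-1, -2)), Rational(1, 2))) = Add(Mul(6, -12), Pow(Add(6, -3), Rational(1, 2))) = Add(-72, Pow(3, Rational(1, 2))))
Mul(-658598, Pow(Function('O')(1702), -1)) = Mul(-658598, Pow(Add(-72, Pow(3, Rational(1, 2))), -1))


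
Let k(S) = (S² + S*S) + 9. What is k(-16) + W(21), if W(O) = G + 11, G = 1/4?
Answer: 2129/4 ≈ 532.25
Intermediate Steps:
G = ¼ ≈ 0.25000
W(O) = 45/4 (W(O) = ¼ + 11 = 45/4)
k(S) = 9 + 2*S² (k(S) = (S² + S²) + 9 = 2*S² + 9 = 9 + 2*S²)
k(-16) + W(21) = (9 + 2*(-16)²) + 45/4 = (9 + 2*256) + 45/4 = (9 + 512) + 45/4 = 521 + 45/4 = 2129/4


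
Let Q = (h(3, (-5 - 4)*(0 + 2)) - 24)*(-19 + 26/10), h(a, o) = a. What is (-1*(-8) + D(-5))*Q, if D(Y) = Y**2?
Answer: 56826/5 ≈ 11365.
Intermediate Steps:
Q = 1722/5 (Q = (3 - 24)*(-19 + 26/10) = -21*(-19 + 26*(1/10)) = -21*(-19 + 13/5) = -21*(-82/5) = 1722/5 ≈ 344.40)
(-1*(-8) + D(-5))*Q = (-1*(-8) + (-5)**2)*(1722/5) = (8 + 25)*(1722/5) = 33*(1722/5) = 56826/5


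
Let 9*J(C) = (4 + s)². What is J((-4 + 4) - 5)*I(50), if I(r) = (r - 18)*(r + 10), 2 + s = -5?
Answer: 1920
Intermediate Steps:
s = -7 (s = -2 - 5 = -7)
I(r) = (-18 + r)*(10 + r)
J(C) = 1 (J(C) = (4 - 7)²/9 = (⅑)*(-3)² = (⅑)*9 = 1)
J((-4 + 4) - 5)*I(50) = 1*(-180 + 50² - 8*50) = 1*(-180 + 2500 - 400) = 1*1920 = 1920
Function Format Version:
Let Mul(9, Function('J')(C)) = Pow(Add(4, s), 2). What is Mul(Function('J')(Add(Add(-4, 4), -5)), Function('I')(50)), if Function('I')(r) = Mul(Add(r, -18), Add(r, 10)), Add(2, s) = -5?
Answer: 1920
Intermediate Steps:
s = -7 (s = Add(-2, -5) = -7)
Function('I')(r) = Mul(Add(-18, r), Add(10, r))
Function('J')(C) = 1 (Function('J')(C) = Mul(Rational(1, 9), Pow(Add(4, -7), 2)) = Mul(Rational(1, 9), Pow(-3, 2)) = Mul(Rational(1, 9), 9) = 1)
Mul(Function('J')(Add(Add(-4, 4), -5)), Function('I')(50)) = Mul(1, Add(-180, Pow(50, 2), Mul(-8, 50))) = Mul(1, Add(-180, 2500, -400)) = Mul(1, 1920) = 1920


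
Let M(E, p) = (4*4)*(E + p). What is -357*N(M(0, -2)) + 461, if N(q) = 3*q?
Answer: 34733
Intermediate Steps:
M(E, p) = 16*E + 16*p (M(E, p) = 16*(E + p) = 16*E + 16*p)
-357*N(M(0, -2)) + 461 = -1071*(16*0 + 16*(-2)) + 461 = -1071*(0 - 32) + 461 = -1071*(-32) + 461 = -357*(-96) + 461 = 34272 + 461 = 34733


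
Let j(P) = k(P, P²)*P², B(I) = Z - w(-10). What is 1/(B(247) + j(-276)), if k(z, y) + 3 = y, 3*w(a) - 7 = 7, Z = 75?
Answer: 3/17407663555 ≈ 1.7234e-10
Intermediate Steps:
w(a) = 14/3 (w(a) = 7/3 + (⅓)*7 = 7/3 + 7/3 = 14/3)
k(z, y) = -3 + y
B(I) = 211/3 (B(I) = 75 - 1*14/3 = 75 - 14/3 = 211/3)
j(P) = P²*(-3 + P²) (j(P) = (-3 + P²)*P² = P²*(-3 + P²))
1/(B(247) + j(-276)) = 1/(211/3 + (-276)²*(-3 + (-276)²)) = 1/(211/3 + 76176*(-3 + 76176)) = 1/(211/3 + 76176*76173) = 1/(211/3 + 5802554448) = 1/(17407663555/3) = 3/17407663555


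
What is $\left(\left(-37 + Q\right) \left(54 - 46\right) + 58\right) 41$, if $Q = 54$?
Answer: $7954$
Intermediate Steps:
$\left(\left(-37 + Q\right) \left(54 - 46\right) + 58\right) 41 = \left(\left(-37 + 54\right) \left(54 - 46\right) + 58\right) 41 = \left(17 \cdot 8 + 58\right) 41 = \left(136 + 58\right) 41 = 194 \cdot 41 = 7954$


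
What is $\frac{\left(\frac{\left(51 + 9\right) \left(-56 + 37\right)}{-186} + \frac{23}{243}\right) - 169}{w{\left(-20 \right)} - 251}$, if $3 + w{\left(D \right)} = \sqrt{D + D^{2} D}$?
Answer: $\frac{77863319}{136603422} + \frac{613097 i \sqrt{2005}}{136603422} \approx 0.56999 + 0.20097 i$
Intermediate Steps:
$w{\left(D \right)} = -3 + \sqrt{D + D^{3}}$ ($w{\left(D \right)} = -3 + \sqrt{D + D^{2} D} = -3 + \sqrt{D + D^{3}}$)
$\frac{\left(\frac{\left(51 + 9\right) \left(-56 + 37\right)}{-186} + \frac{23}{243}\right) - 169}{w{\left(-20 \right)} - 251} = \frac{\left(\frac{\left(51 + 9\right) \left(-56 + 37\right)}{-186} + \frac{23}{243}\right) - 169}{\left(-3 + \sqrt{-20 + \left(-20\right)^{3}}\right) - 251} = \frac{\left(60 \left(-19\right) \left(- \frac{1}{186}\right) + 23 \cdot \frac{1}{243}\right) - 169}{\left(-3 + \sqrt{-20 - 8000}\right) - 251} = \frac{\left(\left(-1140\right) \left(- \frac{1}{186}\right) + \frac{23}{243}\right) - 169}{\left(-3 + \sqrt{-8020}\right) - 251} = \frac{\left(\frac{190}{31} + \frac{23}{243}\right) - 169}{\left(-3 + 2 i \sqrt{2005}\right) - 251} = \frac{\frac{46883}{7533} - 169}{-254 + 2 i \sqrt{2005}} = - \frac{1226194}{7533 \left(-254 + 2 i \sqrt{2005}\right)}$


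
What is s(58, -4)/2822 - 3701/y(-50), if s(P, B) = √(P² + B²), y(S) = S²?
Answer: -3701/2500 + 13*√5/1411 ≈ -1.4598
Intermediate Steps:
s(P, B) = √(B² + P²)
s(58, -4)/2822 - 3701/y(-50) = √((-4)² + 58²)/2822 - 3701/((-50)²) = √(16 + 3364)*(1/2822) - 3701/2500 = √3380*(1/2822) - 3701*1/2500 = (26*√5)*(1/2822) - 3701/2500 = 13*√5/1411 - 3701/2500 = -3701/2500 + 13*√5/1411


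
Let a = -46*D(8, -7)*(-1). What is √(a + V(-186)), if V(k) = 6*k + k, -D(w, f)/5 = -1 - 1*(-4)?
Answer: 2*I*√498 ≈ 44.632*I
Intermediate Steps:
D(w, f) = -15 (D(w, f) = -5*(-1 - 1*(-4)) = -5*(-1 + 4) = -5*3 = -15)
a = -690 (a = -46*(-15)*(-1) = 690*(-1) = -690)
V(k) = 7*k
√(a + V(-186)) = √(-690 + 7*(-186)) = √(-690 - 1302) = √(-1992) = 2*I*√498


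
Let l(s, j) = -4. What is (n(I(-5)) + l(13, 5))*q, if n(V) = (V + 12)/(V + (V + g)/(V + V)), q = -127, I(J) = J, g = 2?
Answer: 32766/47 ≈ 697.15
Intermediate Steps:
n(V) = (12 + V)/(V + (2 + V)/(2*V)) (n(V) = (V + 12)/(V + (V + 2)/(V + V)) = (12 + V)/(V + (2 + V)/((2*V))) = (12 + V)/(V + (2 + V)*(1/(2*V))) = (12 + V)/(V + (2 + V)/(2*V)))
(n(I(-5)) + l(13, 5))*q = (2*(-5)*(12 - 5)/(2 - 5 + 2*(-5)**2) - 4)*(-127) = (2*(-5)*7/(2 - 5 + 2*25) - 4)*(-127) = (2*(-5)*7/(2 - 5 + 50) - 4)*(-127) = (2*(-5)*7/47 - 4)*(-127) = (2*(-5)*(1/47)*7 - 4)*(-127) = (-70/47 - 4)*(-127) = -258/47*(-127) = 32766/47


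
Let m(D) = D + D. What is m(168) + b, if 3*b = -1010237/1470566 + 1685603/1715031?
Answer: 2542989010455319/7566198832638 ≈ 336.10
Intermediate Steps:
b = 746202688951/7566198832638 (b = (-1010237/1470566 + 1685603/1715031)/3 = (⅓)*(746202688951/2522066277546) = 746202688951/7566198832638 ≈ 0.098623)
m(D) = 2*D
m(168) + b = 2*168 + 746202688951/7566198832638 = 336 + 746202688951/7566198832638 = 2542989010455319/7566198832638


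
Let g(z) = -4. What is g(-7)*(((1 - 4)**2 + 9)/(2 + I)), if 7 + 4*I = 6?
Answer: -288/7 ≈ -41.143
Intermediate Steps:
I = -1/4 (I = -7/4 + (1/4)*6 = -7/4 + 3/2 = -1/4 ≈ -0.25000)
g(-7)*(((1 - 4)**2 + 9)/(2 + I)) = -4*((1 - 4)**2 + 9)/(2 - 1/4) = -4*((-3)**2 + 9)/7/4 = -4*(9 + 9)*4/7 = -72*4/7 = -4*72/7 = -288/7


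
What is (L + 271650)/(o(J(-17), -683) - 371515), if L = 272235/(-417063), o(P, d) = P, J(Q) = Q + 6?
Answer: -37764963905/51649916046 ≈ -0.73117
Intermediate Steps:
J(Q) = 6 + Q
L = -90745/139021 (L = 272235*(-1/417063) = -90745/139021 ≈ -0.65274)
(L + 271650)/(o(J(-17), -683) - 371515) = (-90745/139021 + 271650)/((6 - 17) - 371515) = 37764963905/(139021*(-11 - 371515)) = (37764963905/139021)/(-371526) = (37764963905/139021)*(-1/371526) = -37764963905/51649916046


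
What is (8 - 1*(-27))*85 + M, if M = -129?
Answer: 2846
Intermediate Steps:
(8 - 1*(-27))*85 + M = (8 - 1*(-27))*85 - 129 = (8 + 27)*85 - 129 = 35*85 - 129 = 2975 - 129 = 2846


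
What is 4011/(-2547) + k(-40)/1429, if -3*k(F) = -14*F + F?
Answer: -685911/404407 ≈ -1.6961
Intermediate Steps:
k(F) = 13*F/3 (k(F) = -(-14*F + F)/3 = -(-13)*F/3 = 13*F/3)
4011/(-2547) + k(-40)/1429 = 4011/(-2547) + ((13/3)*(-40))/1429 = 4011*(-1/2547) - 520/3*1/1429 = -1337/849 - 520/4287 = -685911/404407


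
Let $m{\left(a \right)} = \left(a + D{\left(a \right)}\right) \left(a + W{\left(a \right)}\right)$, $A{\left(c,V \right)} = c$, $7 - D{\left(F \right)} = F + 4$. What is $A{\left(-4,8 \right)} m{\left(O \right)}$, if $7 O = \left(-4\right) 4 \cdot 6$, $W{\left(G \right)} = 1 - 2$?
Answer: $\frac{1236}{7} \approx 176.57$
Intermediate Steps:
$D{\left(F \right)} = 3 - F$ ($D{\left(F \right)} = 7 - \left(F + 4\right) = 7 - \left(4 + F\right) = 3 - F$)
$W{\left(G \right)} = -1$
$O = - \frac{96}{7}$ ($O = \frac{\left(-4\right) 4 \cdot 6}{7} = \frac{\left(-16\right) 6}{7} = \frac{1}{7} \left(-96\right) = - \frac{96}{7} \approx -13.714$)
$m{\left(a \right)} = -3 + 3 a$ ($m{\left(a \right)} = \left(a - \left(-3 + a\right)\right) \left(a - 1\right) = 3 \left(-1 + a\right) = -3 + 3 a$)
$A{\left(-4,8 \right)} m{\left(O \right)} = - 4 \left(-3 + 3 \left(- \frac{96}{7}\right)\right) = - 4 \left(-3 - \frac{288}{7}\right) = \left(-4\right) \left(- \frac{309}{7}\right) = \frac{1236}{7}$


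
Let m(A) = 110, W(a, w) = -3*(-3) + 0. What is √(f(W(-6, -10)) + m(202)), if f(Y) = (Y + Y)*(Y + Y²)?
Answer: √1730 ≈ 41.593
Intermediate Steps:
W(a, w) = 9 (W(a, w) = 9 + 0 = 9)
f(Y) = 2*Y*(Y + Y²) (f(Y) = (2*Y)*(Y + Y²) = 2*Y*(Y + Y²))
√(f(W(-6, -10)) + m(202)) = √(2*9²*(1 + 9) + 110) = √(2*81*10 + 110) = √(1620 + 110) = √1730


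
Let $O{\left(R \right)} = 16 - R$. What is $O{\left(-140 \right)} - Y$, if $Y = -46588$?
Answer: $46744$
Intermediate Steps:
$O{\left(-140 \right)} - Y = \left(16 - -140\right) - -46588 = \left(16 + 140\right) + 46588 = 156 + 46588 = 46744$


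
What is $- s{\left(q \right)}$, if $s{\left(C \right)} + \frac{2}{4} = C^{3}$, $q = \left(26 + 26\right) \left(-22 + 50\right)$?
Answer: $- \frac{6173253631}{2} \approx -3.0866 \cdot 10^{9}$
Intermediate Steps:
$q = 1456$ ($q = 52 \cdot 28 = 1456$)
$s{\left(C \right)} = - \frac{1}{2} + C^{3}$
$- s{\left(q \right)} = - (- \frac{1}{2} + 1456^{3}) = - (- \frac{1}{2} + 3086626816) = \left(-1\right) \frac{6173253631}{2} = - \frac{6173253631}{2}$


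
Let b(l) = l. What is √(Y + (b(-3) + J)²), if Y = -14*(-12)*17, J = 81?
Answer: 2*√2235 ≈ 94.552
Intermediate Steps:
Y = 2856 (Y = 168*17 = 2856)
√(Y + (b(-3) + J)²) = √(2856 + (-3 + 81)²) = √(2856 + 78²) = √(2856 + 6084) = √8940 = 2*√2235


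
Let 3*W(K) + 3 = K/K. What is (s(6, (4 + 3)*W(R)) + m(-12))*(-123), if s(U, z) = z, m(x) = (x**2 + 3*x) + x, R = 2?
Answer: -11234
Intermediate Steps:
W(K) = -2/3 (W(K) = -1 + (K/K)/3 = -1 + (1/3)*1 = -1 + 1/3 = -2/3)
m(x) = x**2 + 4*x
(s(6, (4 + 3)*W(R)) + m(-12))*(-123) = ((4 + 3)*(-2/3) - 12*(4 - 12))*(-123) = (7*(-2/3) - 12*(-8))*(-123) = (-14/3 + 96)*(-123) = (274/3)*(-123) = -11234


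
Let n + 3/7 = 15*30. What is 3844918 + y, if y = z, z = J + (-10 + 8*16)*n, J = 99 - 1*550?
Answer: 27282615/7 ≈ 3.8975e+6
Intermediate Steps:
J = -451 (J = 99 - 550 = -451)
n = 3147/7 (n = -3/7 + 15*30 = -3/7 + 450 = 3147/7 ≈ 449.57)
z = 368189/7 (z = -451 + (-10 + 8*16)*(3147/7) = -451 + (-10 + 128)*(3147/7) = -451 + 118*(3147/7) = -451 + 371346/7 = 368189/7 ≈ 52598.)
y = 368189/7 ≈ 52598.
3844918 + y = 3844918 + 368189/7 = 27282615/7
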